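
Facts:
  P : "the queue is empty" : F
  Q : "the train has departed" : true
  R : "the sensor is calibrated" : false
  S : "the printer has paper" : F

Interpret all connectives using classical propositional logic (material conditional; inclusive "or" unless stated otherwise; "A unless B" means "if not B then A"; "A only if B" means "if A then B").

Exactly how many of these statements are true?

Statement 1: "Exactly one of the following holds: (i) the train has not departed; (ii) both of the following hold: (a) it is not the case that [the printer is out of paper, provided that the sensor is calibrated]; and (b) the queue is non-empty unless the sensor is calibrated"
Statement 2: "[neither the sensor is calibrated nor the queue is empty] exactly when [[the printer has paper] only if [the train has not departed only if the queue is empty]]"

1

Statement 1: Formalization: ¬Q ⊕ (¬(R → ¬S) ∧ (¬P ∨ R))

¬Q = ¬T = F
¬S = ¬F = T
R → ¬S = F → T = T
¬(R → ¬S) = ¬T = F
¬P = ¬F = T
¬P ∨ R = T ∨ F = T
¬(R → ¬S) ∧ (¬P ∨ R) = F ∧ T = F
¬Q ⊕ (¬(R → ¬S) ∧ (¬P ∨ R)) = F ⊕ F = F
Thus Statement 1 is false.

Statement 2: This is (R ↓ P) ↔ (S → (¬Q → P)).

R ↓ P = F ↓ F = T
¬Q = ¬T = F
¬Q → P = F → F = T
S → (¬Q → P) = F → T = T
(R ↓ P) ↔ (S → (¬Q → P)) = T ↔ T = T
Thus Statement 2 is true.

1 of the 2 statements is true (Statement 2).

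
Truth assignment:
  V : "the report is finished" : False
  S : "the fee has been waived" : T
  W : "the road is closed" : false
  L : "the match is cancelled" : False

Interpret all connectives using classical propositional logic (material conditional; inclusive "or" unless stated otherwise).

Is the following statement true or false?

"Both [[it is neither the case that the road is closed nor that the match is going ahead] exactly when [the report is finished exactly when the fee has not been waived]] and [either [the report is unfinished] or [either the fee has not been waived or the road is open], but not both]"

Formalization: ((W nor ~L) <-> (V <-> ~S)) & (~V xor (~S | ~W))

~L = ~F = T
W nor ~L = F nor T = F
~S = ~T = F
V <-> ~S = F <-> F = T
(W nor ~L) <-> (V <-> ~S) = F <-> T = F
~V = ~F = T
~S = ~T = F
~W = ~F = T
~S | ~W = F | T = T
~V xor (~S | ~W) = T xor T = F
((W nor ~L) <-> (V <-> ~S)) & (~V xor (~S | ~W)) = F & F = F

The statement is false.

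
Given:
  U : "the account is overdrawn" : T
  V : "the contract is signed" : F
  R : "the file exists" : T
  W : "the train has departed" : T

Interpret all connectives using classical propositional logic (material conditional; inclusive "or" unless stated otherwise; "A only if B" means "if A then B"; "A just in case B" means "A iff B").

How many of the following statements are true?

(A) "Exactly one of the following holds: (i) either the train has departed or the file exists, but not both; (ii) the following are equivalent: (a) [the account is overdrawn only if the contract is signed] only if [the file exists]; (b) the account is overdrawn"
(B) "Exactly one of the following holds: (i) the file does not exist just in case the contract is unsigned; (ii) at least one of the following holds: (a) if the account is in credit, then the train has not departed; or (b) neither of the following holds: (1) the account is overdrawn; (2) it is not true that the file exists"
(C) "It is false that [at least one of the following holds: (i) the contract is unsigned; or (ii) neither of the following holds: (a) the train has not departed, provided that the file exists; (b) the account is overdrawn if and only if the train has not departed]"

2

(A): Formalization: (W xor R) xor (((U -> V) -> R) <-> U)

W xor R = T xor T = F
U -> V = T -> F = F
(U -> V) -> R = F -> T = T
((U -> V) -> R) <-> U = T <-> T = T
(W xor R) xor (((U -> V) -> R) <-> U) = F xor T = T
Hence (A) is true.

(B): In symbols: (~R <-> ~V) xor ((~U -> ~W) | (U nor ~R))

~R = ~T = F
~V = ~F = T
~R <-> ~V = F <-> T = F
~U = ~T = F
~W = ~T = F
~U -> ~W = F -> F = T
~R = ~T = F
U nor ~R = T nor F = F
(~U -> ~W) | (U nor ~R) = T | F = T
(~R <-> ~V) xor ((~U -> ~W) | (U nor ~R)) = F xor T = T
So (B) is true.

(C): Parsed as ~(~V | ((R -> ~W) nor (U <-> ~W)))

~V = ~F = T
~W = ~T = F
R -> ~W = T -> F = F
~W = ~T = F
U <-> ~W = T <-> F = F
(R -> ~W) nor (U <-> ~W) = F nor F = T
~V | ((R -> ~W) nor (U <-> ~W)) = T | T = T
~(~V | ((R -> ~W) nor (U <-> ~W))) = ~T = F
Thus (C) is false.

True statements: 2.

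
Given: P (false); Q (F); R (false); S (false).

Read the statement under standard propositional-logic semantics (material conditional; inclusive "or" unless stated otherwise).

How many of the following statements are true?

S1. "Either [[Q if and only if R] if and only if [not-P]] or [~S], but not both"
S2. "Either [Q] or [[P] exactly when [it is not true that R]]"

S1: Formalization: ((Q ↔ R) ↔ ¬P) ⊕ ¬S

Q ↔ R = F ↔ F = T
¬P = ¬F = T
(Q ↔ R) ↔ ¬P = T ↔ T = T
¬S = ¬F = T
((Q ↔ R) ↔ ¬P) ⊕ ¬S = T ⊕ T = F
Thus S1 is false.

S2: Formalization: Q ∨ (P ↔ ¬R)

¬R = ¬F = T
P ↔ ¬R = F ↔ T = F
Q ∨ (P ↔ ¬R) = F ∨ F = F
Hence S2 is false.

True statements: 0 (none).

0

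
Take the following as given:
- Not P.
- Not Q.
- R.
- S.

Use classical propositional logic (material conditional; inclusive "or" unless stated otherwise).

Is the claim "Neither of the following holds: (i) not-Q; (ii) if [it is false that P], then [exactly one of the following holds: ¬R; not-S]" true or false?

false

Formalization: not Q nor (not P -> (not R xor not S))

not Q = not False = True
not P = not False = True
not R = not True = False
not S = not True = False
not R xor not S = False xor False = False
not P -> (not R xor not S) = True -> False = False
not Q nor (not P -> (not R xor not S)) = True nor False = False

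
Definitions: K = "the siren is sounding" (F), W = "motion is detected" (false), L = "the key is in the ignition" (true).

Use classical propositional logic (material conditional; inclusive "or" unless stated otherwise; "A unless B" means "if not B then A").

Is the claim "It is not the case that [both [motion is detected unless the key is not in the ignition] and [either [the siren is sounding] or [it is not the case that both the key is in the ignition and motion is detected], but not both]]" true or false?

The statement is true.

Values: W=F, L=T, K=F.
This is ¬((W ∨ ¬L) ∧ (K ⊕ (L ↑ W))).

¬L = ¬T = F
W ∨ ¬L = F ∨ F = F
L ↑ W = T ↑ F = T
K ⊕ (L ↑ W) = F ⊕ T = T
(W ∨ ¬L) ∧ (K ⊕ (L ↑ W)) = F ∧ T = F
¬((W ∨ ¬L) ∧ (K ⊕ (L ↑ W))) = ¬F = T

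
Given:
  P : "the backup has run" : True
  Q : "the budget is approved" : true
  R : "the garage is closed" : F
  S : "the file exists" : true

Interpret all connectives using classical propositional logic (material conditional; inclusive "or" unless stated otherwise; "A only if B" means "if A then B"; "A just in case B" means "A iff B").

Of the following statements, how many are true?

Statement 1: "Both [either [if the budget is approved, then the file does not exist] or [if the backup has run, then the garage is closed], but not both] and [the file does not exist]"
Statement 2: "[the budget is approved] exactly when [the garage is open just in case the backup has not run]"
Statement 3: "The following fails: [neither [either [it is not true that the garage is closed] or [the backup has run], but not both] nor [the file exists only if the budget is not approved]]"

Statement 1: Formalization: ((Q → ¬S) ⊕ (P → R)) ∧ ¬S

¬S = ¬T = F
Q → ¬S = T → F = F
P → R = T → F = F
(Q → ¬S) ⊕ (P → R) = F ⊕ F = F
¬S = ¬T = F
((Q → ¬S) ⊕ (P → R)) ∧ ¬S = F ∧ F = F
Thus Statement 1 is false.

Statement 2: In symbols: Q ↔ (¬R ↔ ¬P)

¬R = ¬F = T
¬P = ¬T = F
¬R ↔ ¬P = T ↔ F = F
Q ↔ (¬R ↔ ¬P) = T ↔ F = F
Thus Statement 2 is false.

Statement 3: Parsed as ¬((¬R ⊕ P) ↓ (S → ¬Q))

¬R = ¬F = T
¬R ⊕ P = T ⊕ T = F
¬Q = ¬T = F
S → ¬Q = T → F = F
(¬R ⊕ P) ↓ (S → ¬Q) = F ↓ F = T
¬((¬R ⊕ P) ↓ (S → ¬Q)) = ¬T = F
So Statement 3 is false.

Count: 0.

0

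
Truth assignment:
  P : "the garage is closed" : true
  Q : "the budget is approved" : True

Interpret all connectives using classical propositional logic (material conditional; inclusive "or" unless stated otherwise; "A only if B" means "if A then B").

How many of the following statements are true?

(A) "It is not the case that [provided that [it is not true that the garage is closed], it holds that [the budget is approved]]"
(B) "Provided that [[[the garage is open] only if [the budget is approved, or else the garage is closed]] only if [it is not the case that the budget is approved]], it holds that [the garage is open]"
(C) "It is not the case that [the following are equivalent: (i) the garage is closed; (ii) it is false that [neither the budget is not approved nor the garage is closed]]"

1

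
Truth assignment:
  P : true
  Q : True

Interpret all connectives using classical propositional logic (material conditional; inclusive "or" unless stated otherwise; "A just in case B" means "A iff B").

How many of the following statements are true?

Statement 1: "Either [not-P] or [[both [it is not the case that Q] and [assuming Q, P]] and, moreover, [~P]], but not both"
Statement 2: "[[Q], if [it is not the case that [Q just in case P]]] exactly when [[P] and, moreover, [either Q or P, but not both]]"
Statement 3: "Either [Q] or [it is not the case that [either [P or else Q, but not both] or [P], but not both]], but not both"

Statement 1: Formalization: ~P xor ((~Q & (Q -> P)) & ~P)

~P = ~T = F
~Q = ~T = F
Q -> P = T -> T = T
~Q & (Q -> P) = F & T = F
~P = ~T = F
(~Q & (Q -> P)) & ~P = F & F = F
~P xor ((~Q & (Q -> P)) & ~P) = F xor F = F
Thus Statement 1 is false.

Statement 2: Parsed as (~(Q <-> P) -> Q) <-> (P & (Q xor P))

Q <-> P = T <-> T = T
~(Q <-> P) = ~T = F
~(Q <-> P) -> Q = F -> T = T
Q xor P = T xor T = F
P & (Q xor P) = T & F = F
(~(Q <-> P) -> Q) <-> (P & (Q xor P)) = T <-> F = F
Thus Statement 2 is false.

Statement 3: Parsed as Q xor ~((P xor Q) xor P)

P xor Q = T xor T = F
(P xor Q) xor P = F xor T = T
~((P xor Q) xor P) = ~T = F
Q xor ~((P xor Q) xor P) = T xor F = T
Hence Statement 3 is true.

1 of the 3 statements is true.

1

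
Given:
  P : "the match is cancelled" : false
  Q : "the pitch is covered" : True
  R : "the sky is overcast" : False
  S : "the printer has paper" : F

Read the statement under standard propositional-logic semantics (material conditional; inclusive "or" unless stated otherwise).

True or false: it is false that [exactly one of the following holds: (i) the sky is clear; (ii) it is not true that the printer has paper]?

True

Values: R=F, S=F.
This is ¬(¬R ⊕ ¬S).

¬R = ¬F = T
¬S = ¬F = T
¬R ⊕ ¬S = T ⊕ T = F
¬(¬R ⊕ ¬S) = ¬F = T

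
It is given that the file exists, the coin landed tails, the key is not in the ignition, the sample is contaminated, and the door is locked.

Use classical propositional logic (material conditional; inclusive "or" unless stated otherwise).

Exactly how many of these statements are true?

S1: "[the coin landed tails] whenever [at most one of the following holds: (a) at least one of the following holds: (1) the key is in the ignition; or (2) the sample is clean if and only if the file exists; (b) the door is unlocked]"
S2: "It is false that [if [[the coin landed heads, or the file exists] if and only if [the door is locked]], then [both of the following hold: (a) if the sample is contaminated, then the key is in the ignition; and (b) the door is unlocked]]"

Let P = "the key is in the ignition" (F), G = "the sample is contaminated" (T), U = "the file exists" (T), L = "the door is locked" (T), M = "the coin landed heads" (F).

S1: In symbols: ((P ∨ (¬G ↔ U)) ↑ ¬L) → ¬M

¬G = ¬T = F
¬G ↔ U = F ↔ T = F
P ∨ (¬G ↔ U) = F ∨ F = F
¬L = ¬T = F
(P ∨ (¬G ↔ U)) ↑ ¬L = F ↑ F = T
¬M = ¬F = T
((P ∨ (¬G ↔ U)) ↑ ¬L) → ¬M = T → T = T
Thus S1 is true.

S2: Formalization: ¬(((M ∨ U) ↔ L) → ((G → P) ∧ ¬L))

M ∨ U = F ∨ T = T
(M ∨ U) ↔ L = T ↔ T = T
G → P = T → F = F
¬L = ¬T = F
(G → P) ∧ ¬L = F ∧ F = F
((M ∨ U) ↔ L) → ((G → P) ∧ ¬L) = T → F = F
¬(((M ∨ U) ↔ L) → ((G → P) ∧ ¬L)) = ¬F = T
Thus S2 is true.

Count: 2.

2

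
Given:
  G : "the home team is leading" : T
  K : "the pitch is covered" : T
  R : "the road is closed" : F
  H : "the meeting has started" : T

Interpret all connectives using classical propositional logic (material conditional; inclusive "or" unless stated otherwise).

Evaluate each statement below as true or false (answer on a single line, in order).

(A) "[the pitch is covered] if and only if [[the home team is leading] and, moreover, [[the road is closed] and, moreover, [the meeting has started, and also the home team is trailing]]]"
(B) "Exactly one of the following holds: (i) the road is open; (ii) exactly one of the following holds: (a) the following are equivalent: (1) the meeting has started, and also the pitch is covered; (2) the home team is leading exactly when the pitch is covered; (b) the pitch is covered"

(A): This is K iff (G and (R and (H and not G))).

not G = not True = False
H and not G = True and False = False
R and (H and not G) = False and False = False
G and (R and (H and not G)) = True and False = False
K iff (G and (R and (H and not G))) = True iff False = False
Hence (A) is false.

(B): This is not R xor (((H and K) iff (G iff K)) xor K).

not R = not False = True
H and K = True and True = True
G iff K = True iff True = True
(H and K) iff (G iff K) = True iff True = True
((H and K) iff (G iff K)) xor K = True xor True = False
not R xor (((H and K) iff (G iff K)) xor K) = True xor False = True
Hence (B) is true.

(A) F; (B) T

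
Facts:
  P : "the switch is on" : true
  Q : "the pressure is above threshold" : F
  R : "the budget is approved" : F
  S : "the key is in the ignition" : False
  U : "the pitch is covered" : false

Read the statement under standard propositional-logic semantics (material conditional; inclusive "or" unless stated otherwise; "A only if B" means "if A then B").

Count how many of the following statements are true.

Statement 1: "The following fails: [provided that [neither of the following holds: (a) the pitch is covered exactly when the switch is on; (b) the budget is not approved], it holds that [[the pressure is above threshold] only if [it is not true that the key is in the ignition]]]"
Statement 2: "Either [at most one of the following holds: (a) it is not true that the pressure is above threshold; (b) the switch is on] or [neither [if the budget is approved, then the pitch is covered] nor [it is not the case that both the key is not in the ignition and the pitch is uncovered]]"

0

Statement 1: Parsed as ¬(((U ↔ P) ↓ ¬R) → (Q → ¬S))

U ↔ P = F ↔ T = F
¬R = ¬F = T
(U ↔ P) ↓ ¬R = F ↓ T = F
¬S = ¬F = T
Q → ¬S = F → T = T
((U ↔ P) ↓ ¬R) → (Q → ¬S) = F → T = T
¬(((U ↔ P) ↓ ¬R) → (Q → ¬S)) = ¬T = F
Thus Statement 1 is false.

Statement 2: In symbols: (¬Q ↑ P) ∨ ((R → U) ↓ (¬S ↑ ¬U))

¬Q = ¬F = T
¬Q ↑ P = T ↑ T = F
R → U = F → F = T
¬S = ¬F = T
¬U = ¬F = T
¬S ↑ ¬U = T ↑ T = F
(R → U) ↓ (¬S ↑ ¬U) = T ↓ F = F
(¬Q ↑ P) ∨ ((R → U) ↓ (¬S ↑ ¬U)) = F ∨ F = F
So Statement 2 is false.

True statements: 0 (none).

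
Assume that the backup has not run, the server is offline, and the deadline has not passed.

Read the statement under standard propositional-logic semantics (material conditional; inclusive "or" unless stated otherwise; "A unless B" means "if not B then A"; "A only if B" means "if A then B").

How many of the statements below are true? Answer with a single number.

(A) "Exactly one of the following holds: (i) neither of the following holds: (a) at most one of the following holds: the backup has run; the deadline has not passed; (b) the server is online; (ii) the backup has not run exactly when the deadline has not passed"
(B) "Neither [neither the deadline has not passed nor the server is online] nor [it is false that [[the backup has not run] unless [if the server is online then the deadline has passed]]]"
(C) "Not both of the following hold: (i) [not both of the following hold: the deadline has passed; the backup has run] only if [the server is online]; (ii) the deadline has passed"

Let P = "the backup has run" (F), R = "the deadline has passed" (F), Q = "the server is online" (F).

(A): Parsed as ((P ↑ ¬R) ↓ Q) ⊕ (¬P ↔ ¬R)

¬R = ¬F = T
P ↑ ¬R = F ↑ T = T
(P ↑ ¬R) ↓ Q = T ↓ F = F
¬P = ¬F = T
¬R = ¬F = T
¬P ↔ ¬R = T ↔ T = T
((P ↑ ¬R) ↓ Q) ⊕ (¬P ↔ ¬R) = F ⊕ T = T
Hence (A) is true.

(B): This is (¬R ↓ Q) ↓ ¬(¬P ∨ (Q → R)).

¬R = ¬F = T
¬R ↓ Q = T ↓ F = F
¬P = ¬F = T
Q → R = F → F = T
¬P ∨ (Q → R) = T ∨ T = T
¬(¬P ∨ (Q → R)) = ¬T = F
(¬R ↓ Q) ↓ ¬(¬P ∨ (Q → R)) = F ↓ F = T
Thus (B) is true.

(C): This is ((R ↑ P) → Q) ↑ R.

R ↑ P = F ↑ F = T
(R ↑ P) → Q = T → F = F
((R ↑ P) → Q) ↑ R = F ↑ F = T
Hence (C) is true.

True statements: 3.

3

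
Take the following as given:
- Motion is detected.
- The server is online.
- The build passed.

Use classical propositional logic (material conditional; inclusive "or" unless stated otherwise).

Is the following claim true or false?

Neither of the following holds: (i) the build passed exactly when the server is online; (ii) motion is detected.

The statement is false.

Let R = "the build passed" (T), Q = "the server is online" (T), P = "motion is detected" (T).
Parsed as (R ↔ Q) ↓ P

R ↔ Q = T ↔ T = T
(R ↔ Q) ↓ P = T ↓ T = F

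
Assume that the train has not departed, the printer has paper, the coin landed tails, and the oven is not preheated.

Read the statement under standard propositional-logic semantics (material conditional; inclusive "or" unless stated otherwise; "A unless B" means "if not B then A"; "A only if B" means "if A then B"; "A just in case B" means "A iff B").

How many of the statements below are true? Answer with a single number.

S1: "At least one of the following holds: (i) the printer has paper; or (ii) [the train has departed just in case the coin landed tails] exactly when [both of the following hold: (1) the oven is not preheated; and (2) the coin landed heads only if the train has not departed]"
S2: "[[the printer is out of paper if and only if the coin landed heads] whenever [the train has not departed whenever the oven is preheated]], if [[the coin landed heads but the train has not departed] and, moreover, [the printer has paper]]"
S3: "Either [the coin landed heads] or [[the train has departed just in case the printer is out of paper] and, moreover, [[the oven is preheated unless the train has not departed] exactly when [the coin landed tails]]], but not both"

3

Let Q = "the printer has paper" (True), P = "the train has departed" (False), R = "the coin landed heads" (False), S = "the oven is preheated" (False).

S1: Parsed as Q or ((P iff not R) iff (not S and (R -> not P)))

not R = not False = True
P iff not R = False iff True = False
not S = not False = True
not P = not False = True
R -> not P = False -> True = True
not S and (R -> not P) = True and True = True
(P iff not R) iff (not S and (R -> not P)) = False iff True = False
Q or ((P iff not R) iff (not S and (R -> not P))) = True or False = True
Hence S1 is true.

S2: Parsed as ((R and not P) and Q) -> ((S -> not P) -> (not Q iff R))

not P = not False = True
R and not P = False and True = False
(R and not P) and Q = False and True = False
not P = not False = True
S -> not P = False -> True = True
not Q = not True = False
not Q iff R = False iff False = True
(S -> not P) -> (not Q iff R) = True -> True = True
((R and not P) and Q) -> ((S -> not P) -> (not Q iff R)) = False -> True = True
So S2 is true.

S3: Formalization: R xor ((P iff not Q) and ((S or not P) iff not R))

not Q = not True = False
P iff not Q = False iff False = True
not P = not False = True
S or not P = False or True = True
not R = not False = True
(S or not P) iff not R = True iff True = True
(P iff not Q) and ((S or not P) iff not R) = True and True = True
R xor ((P iff not Q) and ((S or not P) iff not R)) = False xor True = True
So S3 is true.

3 of the 3 statements are true (S1, S2, S3).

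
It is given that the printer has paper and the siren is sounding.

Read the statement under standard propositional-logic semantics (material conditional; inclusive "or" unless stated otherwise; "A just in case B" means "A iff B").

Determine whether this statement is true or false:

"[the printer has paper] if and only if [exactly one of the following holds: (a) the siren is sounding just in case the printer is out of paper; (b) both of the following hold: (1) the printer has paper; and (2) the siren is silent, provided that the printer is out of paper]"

Let G = "the printer has paper" (T), L = "the siren is sounding" (T).
Parsed as G <-> ((L <-> ~G) xor (G & (~G -> ~L)))

~G = ~T = F
L <-> ~G = T <-> F = F
~G = ~T = F
~L = ~T = F
~G -> ~L = F -> F = T
G & (~G -> ~L) = T & T = T
(L <-> ~G) xor (G & (~G -> ~L)) = F xor T = T
G <-> ((L <-> ~G) xor (G & (~G -> ~L))) = T <-> T = T

true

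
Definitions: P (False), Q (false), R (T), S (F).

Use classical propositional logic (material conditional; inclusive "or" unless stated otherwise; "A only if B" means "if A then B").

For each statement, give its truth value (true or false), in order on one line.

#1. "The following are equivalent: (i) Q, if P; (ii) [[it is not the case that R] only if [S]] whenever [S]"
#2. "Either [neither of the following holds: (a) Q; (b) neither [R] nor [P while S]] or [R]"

#1 True, #2 True

#1: In symbols: (P -> Q) <-> (S -> (~R -> S))

P -> Q = F -> F = T
~R = ~T = F
~R -> S = F -> F = T
S -> (~R -> S) = F -> T = T
(P -> Q) <-> (S -> (~R -> S)) = T <-> T = T
Thus #1 is true.

#2: This is (Q nor (R nor (P & S))) | R.

P & S = F & F = F
R nor (P & S) = T nor F = F
Q nor (R nor (P & S)) = F nor F = T
(Q nor (R nor (P & S))) | R = T | T = T
Hence #2 is true.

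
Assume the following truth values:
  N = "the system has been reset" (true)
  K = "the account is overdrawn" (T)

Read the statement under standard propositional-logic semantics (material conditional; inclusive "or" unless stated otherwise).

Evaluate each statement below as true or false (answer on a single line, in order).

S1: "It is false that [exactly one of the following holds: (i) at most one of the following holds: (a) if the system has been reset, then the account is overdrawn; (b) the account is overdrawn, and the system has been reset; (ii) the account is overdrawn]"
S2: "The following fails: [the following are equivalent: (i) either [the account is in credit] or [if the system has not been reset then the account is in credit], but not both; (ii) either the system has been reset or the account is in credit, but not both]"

S1 False; S2 False

S1: Formalization: not (((N -> K) nand (K and N)) xor K)

N -> K = True -> True = True
K and N = True and True = True
(N -> K) nand (K and N) = True nand True = False
((N -> K) nand (K and N)) xor K = False xor True = True
not (((N -> K) nand (K and N)) xor K) = not True = False
Hence S1 is false.

S2: Parsed as not ((not K xor (not N -> not K)) iff (N xor not K))

not K = not True = False
not N = not True = False
not K = not True = False
not N -> not K = False -> False = True
not K xor (not N -> not K) = False xor True = True
not K = not True = False
N xor not K = True xor False = True
(not K xor (not N -> not K)) iff (N xor not K) = True iff True = True
not ((not K xor (not N -> not K)) iff (N xor not K)) = not True = False
Thus S2 is false.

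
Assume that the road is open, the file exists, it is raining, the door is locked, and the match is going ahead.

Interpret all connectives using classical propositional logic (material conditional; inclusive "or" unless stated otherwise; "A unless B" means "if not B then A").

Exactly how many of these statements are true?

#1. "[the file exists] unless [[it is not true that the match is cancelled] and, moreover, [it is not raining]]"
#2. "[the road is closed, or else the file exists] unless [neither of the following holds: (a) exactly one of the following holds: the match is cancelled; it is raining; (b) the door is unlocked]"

2

Let W = "the file exists" (T), Q = "the match is cancelled" (F), D = "it is raining" (T), R = "the road is closed" (F), S = "the door is locked" (T).

#1: This is W ∨ (¬Q ∧ ¬D).

¬Q = ¬F = T
¬D = ¬T = F
¬Q ∧ ¬D = T ∧ F = F
W ∨ (¬Q ∧ ¬D) = T ∨ F = T
Thus #1 is true.

#2: In symbols: (R ∨ W) ∨ ((Q ⊕ D) ↓ ¬S)

R ∨ W = F ∨ T = T
Q ⊕ D = F ⊕ T = T
¬S = ¬T = F
(Q ⊕ D) ↓ ¬S = T ↓ F = F
(R ∨ W) ∨ ((Q ⊕ D) ↓ ¬S) = T ∨ F = T
Thus #2 is true.

Count: 2.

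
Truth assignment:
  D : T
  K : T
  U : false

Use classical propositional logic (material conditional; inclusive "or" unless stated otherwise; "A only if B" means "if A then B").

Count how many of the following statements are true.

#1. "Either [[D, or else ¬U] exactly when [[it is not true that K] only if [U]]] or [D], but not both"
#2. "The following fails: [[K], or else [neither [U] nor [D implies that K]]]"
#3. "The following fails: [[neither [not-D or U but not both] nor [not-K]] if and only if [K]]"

#1: This is ((D | ~U) <-> (~K -> U)) xor D.

~U = ~F = T
D | ~U = T | T = T
~K = ~T = F
~K -> U = F -> F = T
(D | ~U) <-> (~K -> U) = T <-> T = T
((D | ~U) <-> (~K -> U)) xor D = T xor T = F
So #1 is false.

#2: In symbols: ~(K | (U nor (D -> K)))

D -> K = T -> T = T
U nor (D -> K) = F nor T = F
K | (U nor (D -> K)) = T | F = T
~(K | (U nor (D -> K))) = ~T = F
So #2 is false.

#3: Formalization: ~(((~D xor U) nor ~K) <-> K)

~D = ~T = F
~D xor U = F xor F = F
~K = ~T = F
(~D xor U) nor ~K = F nor F = T
((~D xor U) nor ~K) <-> K = T <-> T = T
~(((~D xor U) nor ~K) <-> K) = ~T = F
Thus #3 is false.

True statements: 0 (none).

0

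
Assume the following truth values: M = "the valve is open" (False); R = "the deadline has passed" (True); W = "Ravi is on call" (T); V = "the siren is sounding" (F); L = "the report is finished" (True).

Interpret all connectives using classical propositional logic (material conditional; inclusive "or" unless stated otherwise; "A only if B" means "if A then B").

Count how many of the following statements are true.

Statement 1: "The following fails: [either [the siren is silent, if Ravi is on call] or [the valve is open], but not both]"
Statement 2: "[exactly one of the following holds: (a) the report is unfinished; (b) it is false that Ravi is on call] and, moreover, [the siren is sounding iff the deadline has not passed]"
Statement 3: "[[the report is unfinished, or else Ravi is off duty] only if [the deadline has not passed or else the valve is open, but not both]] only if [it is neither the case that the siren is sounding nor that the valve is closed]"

0

Statement 1: Formalization: ~((W -> ~V) xor M)

~V = ~F = T
W -> ~V = T -> T = T
(W -> ~V) xor M = T xor F = T
~((W -> ~V) xor M) = ~T = F
Hence Statement 1 is false.

Statement 2: In symbols: (~L xor ~W) & (V <-> ~R)

~L = ~T = F
~W = ~T = F
~L xor ~W = F xor F = F
~R = ~T = F
V <-> ~R = F <-> F = T
(~L xor ~W) & (V <-> ~R) = F & T = F
Hence Statement 2 is false.

Statement 3: In symbols: ((~L | ~W) -> (~R xor M)) -> (V nor ~M)

~L = ~T = F
~W = ~T = F
~L | ~W = F | F = F
~R = ~T = F
~R xor M = F xor F = F
(~L | ~W) -> (~R xor M) = F -> F = T
~M = ~F = T
V nor ~M = F nor T = F
((~L | ~W) -> (~R xor M)) -> (V nor ~M) = T -> F = F
Thus Statement 3 is false.

Count: 0.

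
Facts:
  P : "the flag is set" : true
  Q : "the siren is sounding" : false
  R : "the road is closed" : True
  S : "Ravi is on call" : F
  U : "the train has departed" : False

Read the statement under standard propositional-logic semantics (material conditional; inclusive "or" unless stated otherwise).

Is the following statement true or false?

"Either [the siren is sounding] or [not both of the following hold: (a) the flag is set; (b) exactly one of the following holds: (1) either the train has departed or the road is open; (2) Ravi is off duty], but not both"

The statement is false.

Values: Q=False, P=True, U=False, R=True, S=False.
This is Q xor (P nand ((U or not R) xor not S)).

not R = not True = False
U or not R = False or False = False
not S = not False = True
(U or not R) xor not S = False xor True = True
P nand ((U or not R) xor not S) = True nand True = False
Q xor (P nand ((U or not R) xor not S)) = False xor False = False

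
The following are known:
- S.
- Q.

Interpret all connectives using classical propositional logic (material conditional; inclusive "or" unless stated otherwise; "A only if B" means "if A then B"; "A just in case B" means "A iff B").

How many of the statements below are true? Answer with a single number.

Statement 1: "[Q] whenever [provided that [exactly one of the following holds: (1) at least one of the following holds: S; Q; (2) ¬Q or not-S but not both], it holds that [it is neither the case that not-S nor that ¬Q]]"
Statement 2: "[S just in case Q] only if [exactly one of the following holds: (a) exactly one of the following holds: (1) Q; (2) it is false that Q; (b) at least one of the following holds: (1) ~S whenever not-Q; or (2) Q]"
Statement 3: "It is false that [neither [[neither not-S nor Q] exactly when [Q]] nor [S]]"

Statement 1: This is (((S | Q) xor (~Q xor ~S)) -> (~S nor ~Q)) -> Q.

S | Q = T | T = T
~Q = ~T = F
~S = ~T = F
~Q xor ~S = F xor F = F
(S | Q) xor (~Q xor ~S) = T xor F = T
~S = ~T = F
~Q = ~T = F
~S nor ~Q = F nor F = T
((S | Q) xor (~Q xor ~S)) -> (~S nor ~Q) = T -> T = T
(((S | Q) xor (~Q xor ~S)) -> (~S nor ~Q)) -> Q = T -> T = T
Thus Statement 1 is true.

Statement 2: In symbols: (S <-> Q) -> ((Q xor ~Q) xor ((~Q -> ~S) | Q))

S <-> Q = T <-> T = T
~Q = ~T = F
Q xor ~Q = T xor F = T
~Q = ~T = F
~S = ~T = F
~Q -> ~S = F -> F = T
(~Q -> ~S) | Q = T | T = T
(Q xor ~Q) xor ((~Q -> ~S) | Q) = T xor T = F
(S <-> Q) -> ((Q xor ~Q) xor ((~Q -> ~S) | Q)) = T -> F = F
So Statement 2 is false.

Statement 3: Formalization: ~(((~S nor Q) <-> Q) nor S)

~S = ~T = F
~S nor Q = F nor T = F
(~S nor Q) <-> Q = F <-> T = F
((~S nor Q) <-> Q) nor S = F nor T = F
~(((~S nor Q) <-> Q) nor S) = ~F = T
Thus Statement 3 is true.

2 of the 3 statements are true (Statement 1, Statement 3).

2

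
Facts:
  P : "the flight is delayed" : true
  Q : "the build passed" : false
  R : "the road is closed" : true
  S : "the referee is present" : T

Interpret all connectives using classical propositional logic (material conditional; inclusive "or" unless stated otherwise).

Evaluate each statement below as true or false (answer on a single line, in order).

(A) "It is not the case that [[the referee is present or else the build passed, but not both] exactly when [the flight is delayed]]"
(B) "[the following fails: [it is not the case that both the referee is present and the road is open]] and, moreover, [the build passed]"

(A): Formalization: ~((S xor Q) <-> P)

S xor Q = T xor F = T
(S xor Q) <-> P = T <-> T = T
~((S xor Q) <-> P) = ~T = F
So (A) is false.

(B): Formalization: ~(S nand ~R) & Q

~R = ~T = F
S nand ~R = T nand F = T
~(S nand ~R) = ~T = F
~(S nand ~R) & Q = F & F = F
Hence (B) is false.

(A) F / (B) F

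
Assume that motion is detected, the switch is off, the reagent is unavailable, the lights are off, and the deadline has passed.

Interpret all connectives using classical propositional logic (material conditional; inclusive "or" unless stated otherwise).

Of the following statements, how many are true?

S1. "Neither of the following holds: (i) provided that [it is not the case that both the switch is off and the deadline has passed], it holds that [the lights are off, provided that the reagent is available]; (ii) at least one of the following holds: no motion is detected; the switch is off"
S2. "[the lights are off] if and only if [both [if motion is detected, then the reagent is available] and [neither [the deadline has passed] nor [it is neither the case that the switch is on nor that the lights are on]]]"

0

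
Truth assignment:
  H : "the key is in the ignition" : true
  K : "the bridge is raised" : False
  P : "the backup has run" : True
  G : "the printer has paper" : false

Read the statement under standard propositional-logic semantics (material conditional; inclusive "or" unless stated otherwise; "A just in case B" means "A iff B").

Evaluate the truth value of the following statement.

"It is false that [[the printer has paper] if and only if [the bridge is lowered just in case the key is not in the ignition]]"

False

Values: G=F, K=F, H=T.
Parsed as ¬(G ↔ (¬K ↔ ¬H))

¬K = ¬F = T
¬H = ¬T = F
¬K ↔ ¬H = T ↔ F = F
G ↔ (¬K ↔ ¬H) = F ↔ F = T
¬(G ↔ (¬K ↔ ¬H)) = ¬T = F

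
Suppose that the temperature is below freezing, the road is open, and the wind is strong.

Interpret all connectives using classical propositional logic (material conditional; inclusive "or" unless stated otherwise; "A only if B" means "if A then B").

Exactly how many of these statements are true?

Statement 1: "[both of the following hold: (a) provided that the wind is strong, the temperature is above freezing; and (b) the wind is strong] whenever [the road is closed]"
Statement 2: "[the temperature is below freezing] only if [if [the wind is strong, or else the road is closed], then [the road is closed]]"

1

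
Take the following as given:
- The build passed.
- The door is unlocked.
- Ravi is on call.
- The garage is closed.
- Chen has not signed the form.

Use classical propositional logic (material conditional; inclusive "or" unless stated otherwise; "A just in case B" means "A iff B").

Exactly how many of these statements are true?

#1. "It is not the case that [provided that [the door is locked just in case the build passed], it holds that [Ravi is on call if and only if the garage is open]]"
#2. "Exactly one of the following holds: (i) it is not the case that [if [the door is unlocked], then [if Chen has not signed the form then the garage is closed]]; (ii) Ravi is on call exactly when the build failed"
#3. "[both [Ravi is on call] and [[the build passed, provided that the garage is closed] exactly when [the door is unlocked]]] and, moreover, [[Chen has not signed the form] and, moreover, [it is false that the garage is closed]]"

Let V = "the door is locked" (False), K = "the build passed" (True), H = "Ravi is on call" (True), W = "the garage is closed" (True), U = "Chen has signed the form" (False).

#1: Formalization: not ((V iff K) -> (H iff not W))

V iff K = False iff True = False
not W = not True = False
H iff not W = True iff False = False
(V iff K) -> (H iff not W) = False -> False = True
not ((V iff K) -> (H iff not W)) = not True = False
Hence #1 is false.

#2: This is not (not V -> (not U -> W)) xor (H iff not K).

not V = not False = True
not U = not False = True
not U -> W = True -> True = True
not V -> (not U -> W) = True -> True = True
not (not V -> (not U -> W)) = not True = False
not K = not True = False
H iff not K = True iff False = False
not (not V -> (not U -> W)) xor (H iff not K) = False xor False = False
Hence #2 is false.

#3: Formalization: (H and ((W -> K) iff not V)) and (not U and not W)

W -> K = True -> True = True
not V = not False = True
(W -> K) iff not V = True iff True = True
H and ((W -> K) iff not V) = True and True = True
not U = not False = True
not W = not True = False
not U and not W = True and False = False
(H and ((W -> K) iff not V)) and (not U and not W) = True and False = False
So #3 is false.

Count: 0.

0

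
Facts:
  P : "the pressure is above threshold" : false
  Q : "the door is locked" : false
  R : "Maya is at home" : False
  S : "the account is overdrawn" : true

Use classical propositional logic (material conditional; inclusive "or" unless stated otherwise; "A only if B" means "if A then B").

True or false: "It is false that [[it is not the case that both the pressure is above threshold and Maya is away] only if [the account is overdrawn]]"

Formalization: ¬((P ↑ ¬R) → S)

¬R = ¬F = T
P ↑ ¬R = F ↑ T = T
(P ↑ ¬R) → S = T → T = T
¬((P ↑ ¬R) → S) = ¬T = F

false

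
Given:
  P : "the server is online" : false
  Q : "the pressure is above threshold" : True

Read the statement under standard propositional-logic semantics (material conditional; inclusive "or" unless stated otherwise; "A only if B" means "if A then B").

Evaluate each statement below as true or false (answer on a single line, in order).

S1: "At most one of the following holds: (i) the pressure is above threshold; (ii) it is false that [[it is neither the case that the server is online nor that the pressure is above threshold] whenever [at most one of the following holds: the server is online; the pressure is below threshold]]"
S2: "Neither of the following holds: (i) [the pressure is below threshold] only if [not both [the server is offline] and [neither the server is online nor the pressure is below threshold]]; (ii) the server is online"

S1: Formalization: Q nand not ((P nand not Q) -> (P nor Q))

not Q = not True = False
P nand not Q = False nand False = True
P nor Q = False nor True = False
(P nand not Q) -> (P nor Q) = True -> False = False
not ((P nand not Q) -> (P nor Q)) = not False = True
Q nand not ((P nand not Q) -> (P nor Q)) = True nand True = False
Thus S1 is false.

S2: In symbols: (not Q -> (not P nand (P nor not Q))) nor P

not Q = not True = False
not P = not False = True
not Q = not True = False
P nor not Q = False nor False = True
not P nand (P nor not Q) = True nand True = False
not Q -> (not P nand (P nor not Q)) = False -> False = True
(not Q -> (not P nand (P nor not Q))) nor P = True nor False = False
So S2 is false.

S1 F / S2 F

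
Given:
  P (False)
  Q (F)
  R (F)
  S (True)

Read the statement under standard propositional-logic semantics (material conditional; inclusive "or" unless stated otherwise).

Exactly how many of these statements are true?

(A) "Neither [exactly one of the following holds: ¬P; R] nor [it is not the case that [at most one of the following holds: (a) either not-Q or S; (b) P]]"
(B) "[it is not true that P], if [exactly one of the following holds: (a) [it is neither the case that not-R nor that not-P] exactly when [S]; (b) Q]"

1

(A): In symbols: (¬P ⊕ R) ↓ ¬((¬Q ∨ S) ↑ P)

¬P = ¬F = T
¬P ⊕ R = T ⊕ F = T
¬Q = ¬F = T
¬Q ∨ S = T ∨ T = T
(¬Q ∨ S) ↑ P = T ↑ F = T
¬((¬Q ∨ S) ↑ P) = ¬T = F
(¬P ⊕ R) ↓ ¬((¬Q ∨ S) ↑ P) = T ↓ F = F
So (A) is false.

(B): Formalization: (((¬R ↓ ¬P) ↔ S) ⊕ Q) → ¬P

¬R = ¬F = T
¬P = ¬F = T
¬R ↓ ¬P = T ↓ T = F
(¬R ↓ ¬P) ↔ S = F ↔ T = F
((¬R ↓ ¬P) ↔ S) ⊕ Q = F ⊕ F = F
¬P = ¬F = T
(((¬R ↓ ¬P) ↔ S) ⊕ Q) → ¬P = F → T = T
Hence (B) is true.

Count: 1.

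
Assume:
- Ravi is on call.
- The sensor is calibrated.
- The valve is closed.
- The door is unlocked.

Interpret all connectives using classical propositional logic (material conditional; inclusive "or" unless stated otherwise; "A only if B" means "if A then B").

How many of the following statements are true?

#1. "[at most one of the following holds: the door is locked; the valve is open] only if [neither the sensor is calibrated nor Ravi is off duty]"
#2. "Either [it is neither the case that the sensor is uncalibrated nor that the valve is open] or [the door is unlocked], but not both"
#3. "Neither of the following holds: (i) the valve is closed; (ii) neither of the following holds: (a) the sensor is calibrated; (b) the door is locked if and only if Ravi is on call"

0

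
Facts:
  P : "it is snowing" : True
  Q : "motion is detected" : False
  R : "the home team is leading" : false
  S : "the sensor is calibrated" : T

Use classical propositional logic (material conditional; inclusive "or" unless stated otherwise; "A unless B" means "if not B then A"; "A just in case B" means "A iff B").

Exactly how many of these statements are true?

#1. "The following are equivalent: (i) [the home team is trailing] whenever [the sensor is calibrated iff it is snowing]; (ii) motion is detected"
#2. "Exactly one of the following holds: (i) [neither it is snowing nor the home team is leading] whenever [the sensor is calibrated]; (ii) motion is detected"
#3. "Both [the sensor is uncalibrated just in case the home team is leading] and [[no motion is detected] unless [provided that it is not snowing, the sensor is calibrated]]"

1

#1: This is ((S <-> P) -> ~R) <-> Q.

S <-> P = T <-> T = T
~R = ~F = T
(S <-> P) -> ~R = T -> T = T
((S <-> P) -> ~R) <-> Q = T <-> F = F
Thus #1 is false.

#2: Parsed as (S -> (P nor R)) xor Q

P nor R = T nor F = F
S -> (P nor R) = T -> F = F
(S -> (P nor R)) xor Q = F xor F = F
So #2 is false.

#3: In symbols: (~S <-> R) & (~Q | (~P -> S))

~S = ~T = F
~S <-> R = F <-> F = T
~Q = ~F = T
~P = ~T = F
~P -> S = F -> T = T
~Q | (~P -> S) = T | T = T
(~S <-> R) & (~Q | (~P -> S)) = T & T = T
Thus #3 is true.

Count: 1.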